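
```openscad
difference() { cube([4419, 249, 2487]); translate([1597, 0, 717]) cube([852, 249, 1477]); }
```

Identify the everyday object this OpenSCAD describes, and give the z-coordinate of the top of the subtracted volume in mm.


A wall with a window opening. The window head height is 2194 mm.

A wall with a rectangular opening subtracted — a window. Sill at z = 717, opening 1477 mm tall, so the head is at 717 + 1477 = 2194 mm.


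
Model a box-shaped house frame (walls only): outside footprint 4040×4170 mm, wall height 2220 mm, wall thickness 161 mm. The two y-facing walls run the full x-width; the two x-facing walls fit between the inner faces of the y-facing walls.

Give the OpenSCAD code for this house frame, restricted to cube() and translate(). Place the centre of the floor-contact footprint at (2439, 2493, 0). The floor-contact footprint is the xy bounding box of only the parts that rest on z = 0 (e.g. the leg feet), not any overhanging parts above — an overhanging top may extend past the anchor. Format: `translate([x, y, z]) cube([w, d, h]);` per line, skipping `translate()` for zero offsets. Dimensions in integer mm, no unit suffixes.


translate([419, 408, 0]) cube([4040, 161, 2220]);
translate([419, 4417, 0]) cube([4040, 161, 2220]);
translate([419, 569, 0]) cube([161, 3848, 2220]);
translate([4298, 569, 0]) cube([161, 3848, 2220]);


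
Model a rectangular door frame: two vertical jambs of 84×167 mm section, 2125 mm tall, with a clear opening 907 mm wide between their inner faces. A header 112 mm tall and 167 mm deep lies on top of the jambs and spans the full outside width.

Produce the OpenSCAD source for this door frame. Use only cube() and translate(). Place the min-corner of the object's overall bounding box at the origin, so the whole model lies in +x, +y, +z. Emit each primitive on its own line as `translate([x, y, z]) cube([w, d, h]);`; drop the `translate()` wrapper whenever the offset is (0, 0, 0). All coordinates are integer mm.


cube([84, 167, 2125]);
translate([991, 0, 0]) cube([84, 167, 2125]);
translate([0, 0, 2125]) cube([1075, 167, 112]);


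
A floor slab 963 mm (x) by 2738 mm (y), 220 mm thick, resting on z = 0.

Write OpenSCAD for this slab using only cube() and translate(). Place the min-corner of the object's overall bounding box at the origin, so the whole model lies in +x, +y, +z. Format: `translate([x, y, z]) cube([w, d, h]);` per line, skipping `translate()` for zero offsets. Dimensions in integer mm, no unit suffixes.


cube([963, 2738, 220]);


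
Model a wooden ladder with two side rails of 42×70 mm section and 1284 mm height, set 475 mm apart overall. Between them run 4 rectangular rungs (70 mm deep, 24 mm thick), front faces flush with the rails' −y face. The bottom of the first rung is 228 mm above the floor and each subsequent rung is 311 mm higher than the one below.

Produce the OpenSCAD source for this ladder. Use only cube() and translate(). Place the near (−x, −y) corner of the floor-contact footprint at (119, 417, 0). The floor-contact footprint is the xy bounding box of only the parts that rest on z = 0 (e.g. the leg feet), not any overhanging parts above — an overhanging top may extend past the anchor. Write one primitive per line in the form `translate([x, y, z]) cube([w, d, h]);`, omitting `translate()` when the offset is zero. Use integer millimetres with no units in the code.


translate([119, 417, 0]) cube([42, 70, 1284]);
translate([552, 417, 0]) cube([42, 70, 1284]);
translate([161, 417, 228]) cube([391, 70, 24]);
translate([161, 417, 539]) cube([391, 70, 24]);
translate([161, 417, 850]) cube([391, 70, 24]);
translate([161, 417, 1161]) cube([391, 70, 24]);


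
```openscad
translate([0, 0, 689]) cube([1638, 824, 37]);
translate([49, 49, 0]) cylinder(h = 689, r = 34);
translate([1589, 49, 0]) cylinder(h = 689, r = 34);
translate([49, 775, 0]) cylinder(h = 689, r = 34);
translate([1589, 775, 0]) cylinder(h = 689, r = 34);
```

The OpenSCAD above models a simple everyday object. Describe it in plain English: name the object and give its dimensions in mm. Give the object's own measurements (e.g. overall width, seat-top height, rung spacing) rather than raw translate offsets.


A rectangular dining table. The top is 1638×824×37 mm with its upper surface at z = 726 mm. It stands on four round legs of 68 mm diameter, each leg's bounding box inset 15 mm from the nearest pair of top edges, running from the floor to the underside of the top.


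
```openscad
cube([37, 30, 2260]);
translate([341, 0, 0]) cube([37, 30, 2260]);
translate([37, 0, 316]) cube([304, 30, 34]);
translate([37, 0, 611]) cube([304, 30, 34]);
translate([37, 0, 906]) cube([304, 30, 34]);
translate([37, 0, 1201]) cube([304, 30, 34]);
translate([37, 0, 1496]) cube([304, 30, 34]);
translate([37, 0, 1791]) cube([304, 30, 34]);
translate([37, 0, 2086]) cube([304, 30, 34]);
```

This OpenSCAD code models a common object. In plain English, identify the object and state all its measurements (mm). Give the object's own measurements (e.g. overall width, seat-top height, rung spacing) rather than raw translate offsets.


A straight ladder. Two 37×30 mm vertical rails, 2260 mm tall, stand 378 mm apart (outside-to-outside) with their front faces coplanar on the −y side. 7 rungs, each 30 mm deep and 34 mm tall, span between the inner faces of the rails, front faces flush with the rails. The lowest rung's underside is at z = 316 mm and rungs are spaced 295 mm apart (underside to underside).


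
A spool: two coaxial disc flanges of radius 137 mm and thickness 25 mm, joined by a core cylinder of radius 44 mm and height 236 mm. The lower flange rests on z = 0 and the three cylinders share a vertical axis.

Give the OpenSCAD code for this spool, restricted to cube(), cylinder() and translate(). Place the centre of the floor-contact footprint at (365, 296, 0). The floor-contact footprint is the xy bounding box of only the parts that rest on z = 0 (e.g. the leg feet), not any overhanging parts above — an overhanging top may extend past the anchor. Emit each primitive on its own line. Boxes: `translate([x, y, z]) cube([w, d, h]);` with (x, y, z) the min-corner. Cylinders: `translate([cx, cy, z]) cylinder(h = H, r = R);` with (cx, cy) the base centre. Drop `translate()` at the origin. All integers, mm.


translate([365, 296, 0]) cylinder(h = 25, r = 137);
translate([365, 296, 25]) cylinder(h = 236, r = 44);
translate([365, 296, 261]) cylinder(h = 25, r = 137);


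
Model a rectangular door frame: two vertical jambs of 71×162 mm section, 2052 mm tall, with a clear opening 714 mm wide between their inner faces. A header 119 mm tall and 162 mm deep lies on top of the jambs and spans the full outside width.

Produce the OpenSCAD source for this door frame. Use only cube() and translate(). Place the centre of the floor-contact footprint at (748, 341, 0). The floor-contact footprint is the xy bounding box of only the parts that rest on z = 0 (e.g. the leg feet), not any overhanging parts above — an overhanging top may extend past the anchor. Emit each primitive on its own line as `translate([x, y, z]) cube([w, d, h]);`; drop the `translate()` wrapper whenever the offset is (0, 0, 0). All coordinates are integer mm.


translate([320, 260, 0]) cube([71, 162, 2052]);
translate([1105, 260, 0]) cube([71, 162, 2052]);
translate([320, 260, 2052]) cube([856, 162, 119]);


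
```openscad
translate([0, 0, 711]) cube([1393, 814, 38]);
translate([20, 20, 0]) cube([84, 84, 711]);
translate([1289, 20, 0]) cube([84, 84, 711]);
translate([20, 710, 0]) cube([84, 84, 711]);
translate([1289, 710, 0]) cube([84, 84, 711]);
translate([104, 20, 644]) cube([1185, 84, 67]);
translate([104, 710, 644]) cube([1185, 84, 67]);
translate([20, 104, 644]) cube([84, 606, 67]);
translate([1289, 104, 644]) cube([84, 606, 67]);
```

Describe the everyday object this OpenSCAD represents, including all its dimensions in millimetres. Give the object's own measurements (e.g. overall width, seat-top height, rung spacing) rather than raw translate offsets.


A table: top 1393 mm (x) × 814 mm (y), 38 mm thick, upper face at z = 749 mm, on four 84×84 mm square legs, each inset 20 mm from the nearest pair of top edges from z = 0 to the bottom of the top. Four apron rails, 84 mm thick and 67 mm tall, run between adjacent legs with their top edges flush with the underside of the top and their outer faces flush with the legs' outer faces.


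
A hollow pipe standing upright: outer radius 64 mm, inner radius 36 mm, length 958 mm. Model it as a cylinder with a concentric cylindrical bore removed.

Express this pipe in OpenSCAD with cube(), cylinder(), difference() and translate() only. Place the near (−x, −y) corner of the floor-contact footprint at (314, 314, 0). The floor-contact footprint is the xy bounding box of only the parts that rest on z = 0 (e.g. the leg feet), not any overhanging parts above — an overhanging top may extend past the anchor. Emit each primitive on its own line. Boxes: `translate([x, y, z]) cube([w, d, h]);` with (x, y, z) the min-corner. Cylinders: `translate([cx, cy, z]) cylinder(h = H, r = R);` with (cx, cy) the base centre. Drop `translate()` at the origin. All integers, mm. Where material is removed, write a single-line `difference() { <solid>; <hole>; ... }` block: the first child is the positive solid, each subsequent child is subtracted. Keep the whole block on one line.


difference() { translate([378, 378, 0]) cylinder(h = 958, r = 64); translate([378, 378, 0]) cylinder(h = 958, r = 36); }


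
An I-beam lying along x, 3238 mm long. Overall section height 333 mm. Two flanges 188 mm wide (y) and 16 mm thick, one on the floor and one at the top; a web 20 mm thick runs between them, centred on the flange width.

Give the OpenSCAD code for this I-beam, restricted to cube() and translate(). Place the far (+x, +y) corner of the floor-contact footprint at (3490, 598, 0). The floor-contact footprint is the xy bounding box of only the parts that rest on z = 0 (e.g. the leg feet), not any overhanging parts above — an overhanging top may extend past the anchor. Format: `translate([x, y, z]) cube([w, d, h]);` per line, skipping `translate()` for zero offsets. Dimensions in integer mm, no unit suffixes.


translate([252, 410, 0]) cube([3238, 188, 16]);
translate([252, 494, 16]) cube([3238, 20, 301]);
translate([252, 410, 317]) cube([3238, 188, 16]);


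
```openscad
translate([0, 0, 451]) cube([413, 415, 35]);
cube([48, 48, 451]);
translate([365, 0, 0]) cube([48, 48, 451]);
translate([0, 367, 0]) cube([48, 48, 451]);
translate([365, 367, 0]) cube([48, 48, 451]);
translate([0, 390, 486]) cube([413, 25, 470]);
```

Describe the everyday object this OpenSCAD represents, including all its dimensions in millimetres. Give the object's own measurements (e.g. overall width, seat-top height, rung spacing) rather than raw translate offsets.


A chair. The seat is a 413×415×35 mm slab with its top at z = 486 mm, on four 48×48 mm corner legs (flush with the seat edges, standing on z = 0). A flat backrest 25 mm thick, 470 mm tall, spans the full seat width and rises from the seat top along its +y edge, rear face flush with the rear of the seat.


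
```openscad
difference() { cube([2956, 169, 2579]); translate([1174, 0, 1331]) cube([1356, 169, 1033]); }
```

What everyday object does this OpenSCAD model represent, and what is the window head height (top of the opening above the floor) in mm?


A wall with a window opening. The window head height is 2364 mm.

A wall with a rectangular opening subtracted — a window. Sill at z = 1331, opening 1033 mm tall, so the head is at 1331 + 1033 = 2364 mm.


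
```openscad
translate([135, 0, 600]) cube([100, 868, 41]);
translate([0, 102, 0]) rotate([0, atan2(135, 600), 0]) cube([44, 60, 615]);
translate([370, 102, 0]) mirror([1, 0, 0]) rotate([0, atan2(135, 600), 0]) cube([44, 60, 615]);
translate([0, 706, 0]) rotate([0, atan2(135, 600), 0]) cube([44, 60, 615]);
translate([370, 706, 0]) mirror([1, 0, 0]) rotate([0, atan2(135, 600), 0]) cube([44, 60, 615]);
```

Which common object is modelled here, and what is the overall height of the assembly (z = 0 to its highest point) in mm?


A sawhorse. The overall height is 641 mm.

A beam across two mirrored pairs of raked legs — a sawhorse. The beam's underside is at z = 600 (matching the legs' vertical rise in atan2(135, 600)) and the beam is 41 mm tall, so its top is at 600 + 41 = 641 mm. The raked legs top out at the beam's underside, so that is the highest point.


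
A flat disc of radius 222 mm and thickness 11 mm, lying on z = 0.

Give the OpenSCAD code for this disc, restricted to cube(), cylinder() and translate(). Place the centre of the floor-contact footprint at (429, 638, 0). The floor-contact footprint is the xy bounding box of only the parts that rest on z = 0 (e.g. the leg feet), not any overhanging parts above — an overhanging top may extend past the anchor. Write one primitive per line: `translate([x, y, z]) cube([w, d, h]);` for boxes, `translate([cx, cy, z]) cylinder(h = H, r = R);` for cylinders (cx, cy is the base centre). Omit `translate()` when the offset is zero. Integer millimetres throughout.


translate([429, 638, 0]) cylinder(h = 11, r = 222);


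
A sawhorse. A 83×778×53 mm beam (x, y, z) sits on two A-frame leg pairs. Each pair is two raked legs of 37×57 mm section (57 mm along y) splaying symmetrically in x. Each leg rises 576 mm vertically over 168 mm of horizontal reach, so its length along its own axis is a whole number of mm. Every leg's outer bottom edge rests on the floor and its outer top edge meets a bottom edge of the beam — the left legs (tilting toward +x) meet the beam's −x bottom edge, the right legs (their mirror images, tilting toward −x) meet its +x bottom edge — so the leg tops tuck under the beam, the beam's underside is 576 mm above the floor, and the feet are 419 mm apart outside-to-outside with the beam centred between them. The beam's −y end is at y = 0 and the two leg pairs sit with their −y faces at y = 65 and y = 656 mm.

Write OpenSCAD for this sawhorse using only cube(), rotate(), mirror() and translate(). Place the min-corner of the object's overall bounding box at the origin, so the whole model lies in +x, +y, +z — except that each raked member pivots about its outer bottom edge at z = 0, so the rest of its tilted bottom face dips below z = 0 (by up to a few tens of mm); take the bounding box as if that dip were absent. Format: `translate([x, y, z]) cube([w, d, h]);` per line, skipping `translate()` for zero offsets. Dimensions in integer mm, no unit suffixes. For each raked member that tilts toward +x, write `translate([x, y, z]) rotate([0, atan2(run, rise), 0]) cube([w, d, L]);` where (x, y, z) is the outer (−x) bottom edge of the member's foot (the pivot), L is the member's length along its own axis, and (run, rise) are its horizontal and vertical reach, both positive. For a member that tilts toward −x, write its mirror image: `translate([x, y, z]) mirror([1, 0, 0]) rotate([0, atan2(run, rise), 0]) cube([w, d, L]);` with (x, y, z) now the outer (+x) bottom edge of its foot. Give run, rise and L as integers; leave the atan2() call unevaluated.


translate([168, 0, 576]) cube([83, 778, 53]);
translate([0, 65, 0]) rotate([0, atan2(168, 576), 0]) cube([37, 57, 600]);
translate([419, 65, 0]) mirror([1, 0, 0]) rotate([0, atan2(168, 576), 0]) cube([37, 57, 600]);
translate([0, 656, 0]) rotate([0, atan2(168, 576), 0]) cube([37, 57, 600]);
translate([419, 656, 0]) mirror([1, 0, 0]) rotate([0, atan2(168, 576), 0]) cube([37, 57, 600]);


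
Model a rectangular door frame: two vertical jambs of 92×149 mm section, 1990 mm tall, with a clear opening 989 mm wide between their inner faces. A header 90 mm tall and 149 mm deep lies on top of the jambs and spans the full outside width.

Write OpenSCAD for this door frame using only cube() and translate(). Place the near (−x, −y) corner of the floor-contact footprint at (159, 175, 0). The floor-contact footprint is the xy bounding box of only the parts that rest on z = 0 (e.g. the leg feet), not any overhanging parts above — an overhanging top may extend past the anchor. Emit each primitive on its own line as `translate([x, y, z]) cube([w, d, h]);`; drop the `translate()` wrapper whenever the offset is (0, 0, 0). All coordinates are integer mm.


translate([159, 175, 0]) cube([92, 149, 1990]);
translate([1240, 175, 0]) cube([92, 149, 1990]);
translate([159, 175, 1990]) cube([1173, 149, 90]);


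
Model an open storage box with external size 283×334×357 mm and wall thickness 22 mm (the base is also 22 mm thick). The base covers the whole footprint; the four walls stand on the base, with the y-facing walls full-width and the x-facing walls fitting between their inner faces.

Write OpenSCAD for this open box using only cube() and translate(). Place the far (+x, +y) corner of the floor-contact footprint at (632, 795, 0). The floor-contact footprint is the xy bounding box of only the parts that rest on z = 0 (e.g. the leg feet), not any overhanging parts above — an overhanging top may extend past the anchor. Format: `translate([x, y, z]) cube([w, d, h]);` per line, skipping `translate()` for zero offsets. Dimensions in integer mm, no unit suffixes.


translate([349, 461, 0]) cube([283, 334, 22]);
translate([349, 461, 22]) cube([283, 22, 335]);
translate([349, 773, 22]) cube([283, 22, 335]);
translate([349, 483, 22]) cube([22, 290, 335]);
translate([610, 483, 22]) cube([22, 290, 335]);


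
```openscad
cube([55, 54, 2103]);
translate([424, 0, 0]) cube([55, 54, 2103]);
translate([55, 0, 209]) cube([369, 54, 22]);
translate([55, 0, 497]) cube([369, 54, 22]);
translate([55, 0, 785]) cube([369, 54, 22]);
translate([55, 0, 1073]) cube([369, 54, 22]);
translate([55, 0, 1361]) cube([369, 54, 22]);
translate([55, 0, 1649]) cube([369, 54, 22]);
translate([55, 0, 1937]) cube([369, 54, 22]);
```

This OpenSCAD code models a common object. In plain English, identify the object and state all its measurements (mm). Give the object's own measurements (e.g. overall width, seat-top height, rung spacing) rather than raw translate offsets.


A straight ladder. Two 55×54 mm vertical rails, 2103 mm tall, stand 479 mm apart (outside-to-outside) with their front faces coplanar on the −y side. 7 rungs, each 54 mm deep and 22 mm tall, span between the inner faces of the rails, front faces flush with the rails. The lowest rung's underside is at z = 209 mm and rungs are spaced 288 mm apart (underside to underside).


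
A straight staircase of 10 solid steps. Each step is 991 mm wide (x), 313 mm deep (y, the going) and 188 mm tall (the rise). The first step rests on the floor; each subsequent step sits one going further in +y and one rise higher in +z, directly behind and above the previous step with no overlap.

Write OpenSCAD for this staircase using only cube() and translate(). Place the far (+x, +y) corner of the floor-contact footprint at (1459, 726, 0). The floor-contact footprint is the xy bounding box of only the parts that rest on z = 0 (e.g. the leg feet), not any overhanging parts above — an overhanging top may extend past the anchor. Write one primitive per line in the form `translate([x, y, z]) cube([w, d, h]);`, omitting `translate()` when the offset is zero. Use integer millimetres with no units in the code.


translate([468, 413, 0]) cube([991, 313, 188]);
translate([468, 726, 188]) cube([991, 313, 188]);
translate([468, 1039, 376]) cube([991, 313, 188]);
translate([468, 1352, 564]) cube([991, 313, 188]);
translate([468, 1665, 752]) cube([991, 313, 188]);
translate([468, 1978, 940]) cube([991, 313, 188]);
translate([468, 2291, 1128]) cube([991, 313, 188]);
translate([468, 2604, 1316]) cube([991, 313, 188]);
translate([468, 2917, 1504]) cube([991, 313, 188]);
translate([468, 3230, 1692]) cube([991, 313, 188]);


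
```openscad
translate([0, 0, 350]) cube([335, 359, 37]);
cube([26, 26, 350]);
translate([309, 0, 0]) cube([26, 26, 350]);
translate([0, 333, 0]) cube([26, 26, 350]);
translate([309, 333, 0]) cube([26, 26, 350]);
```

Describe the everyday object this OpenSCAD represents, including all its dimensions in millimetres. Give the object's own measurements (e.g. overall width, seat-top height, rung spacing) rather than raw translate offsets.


A four-legged stool. The seat is a 335×359×37 mm slab whose top surface is at z = 387 mm; four square legs, each 26×26 mm in cross-section, run from the floor (z = 0) to the underside of the seat, each flush with a corner of the seat.


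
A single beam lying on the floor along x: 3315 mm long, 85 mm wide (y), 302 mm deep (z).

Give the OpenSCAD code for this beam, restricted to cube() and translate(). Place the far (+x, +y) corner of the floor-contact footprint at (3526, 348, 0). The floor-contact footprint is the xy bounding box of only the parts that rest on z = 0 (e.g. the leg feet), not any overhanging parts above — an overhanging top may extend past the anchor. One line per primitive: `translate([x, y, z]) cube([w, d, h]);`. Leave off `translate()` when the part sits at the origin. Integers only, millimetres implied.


translate([211, 263, 0]) cube([3315, 85, 302]);


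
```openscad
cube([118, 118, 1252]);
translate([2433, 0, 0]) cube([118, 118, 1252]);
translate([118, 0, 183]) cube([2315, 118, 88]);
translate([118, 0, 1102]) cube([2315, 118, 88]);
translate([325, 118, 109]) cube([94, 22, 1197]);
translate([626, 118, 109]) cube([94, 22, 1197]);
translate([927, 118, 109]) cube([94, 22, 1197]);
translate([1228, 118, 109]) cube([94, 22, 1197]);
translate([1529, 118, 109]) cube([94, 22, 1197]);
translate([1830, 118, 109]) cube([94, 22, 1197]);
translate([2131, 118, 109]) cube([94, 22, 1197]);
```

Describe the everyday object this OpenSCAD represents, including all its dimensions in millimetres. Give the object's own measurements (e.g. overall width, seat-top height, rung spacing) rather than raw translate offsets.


A fence section. Two 118×118 mm posts, 1252 mm tall, stand on the floor with a clear span of 2315 mm between their inner faces. Two horizontal rails of 118×88 mm section span the gap between the posts with their undersides at z = 183 mm and z = 1102 mm, flush with the posts' −y face. 7 pickets, each 94 mm wide, 22 mm thick and 1197 mm tall, are fixed to the +y face of the rails with their bottoms at z = 109 mm, spaced across the span with a 207 mm gap after the −x post and between neighbouring pickets, with 208 mm left before the +x post.


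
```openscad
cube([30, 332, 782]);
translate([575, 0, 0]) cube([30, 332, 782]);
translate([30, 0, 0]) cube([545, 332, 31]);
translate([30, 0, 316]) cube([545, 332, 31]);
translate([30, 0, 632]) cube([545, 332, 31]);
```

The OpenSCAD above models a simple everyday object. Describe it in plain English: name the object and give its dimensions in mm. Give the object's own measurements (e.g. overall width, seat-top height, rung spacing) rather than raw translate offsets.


An open bookshelf. Two side panels, each 30 mm thick, 332 mm deep and 782 mm tall, stand 605 mm apart (outside-to-outside). Between them sit 3 shelves, each 31 mm thick and 332 mm deep, spanning the full gap between the sides. The bottom shelf rests on the floor (its underside at z = 0) and the clear gap between one shelf's top and the next shelf's underside is 285 mm.


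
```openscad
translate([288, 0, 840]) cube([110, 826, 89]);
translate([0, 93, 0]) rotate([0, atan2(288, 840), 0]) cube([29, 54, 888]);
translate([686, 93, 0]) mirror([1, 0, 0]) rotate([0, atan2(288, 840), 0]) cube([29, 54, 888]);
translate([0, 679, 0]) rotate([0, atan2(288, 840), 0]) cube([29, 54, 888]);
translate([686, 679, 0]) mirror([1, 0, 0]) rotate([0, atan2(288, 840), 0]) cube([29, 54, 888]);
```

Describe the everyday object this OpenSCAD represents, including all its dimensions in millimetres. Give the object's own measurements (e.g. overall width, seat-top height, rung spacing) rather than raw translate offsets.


A sawhorse. A 110×826×89 mm beam (x, y, z) sits on two A-frame leg pairs. Each pair is two raked legs of 29×54 mm section (54 mm along y) splaying symmetrically in x. Each leg rises 840 mm vertically over 288 mm of horizontal reach and is 888 mm long along its own axis. Every leg's outer bottom edge rests on the floor and its outer top edge meets a bottom edge of the beam — the left legs (tilting toward +x) meet the beam's −x bottom edge, the right legs (their mirror images, tilting toward −x) meet its +x bottom edge — so the leg tops tuck under the beam, the beam's underside is 840 mm above the floor, and the feet are 686 mm apart outside-to-outside with the beam centred between them. The two leg pairs are set in 93 mm from either end of the beam.


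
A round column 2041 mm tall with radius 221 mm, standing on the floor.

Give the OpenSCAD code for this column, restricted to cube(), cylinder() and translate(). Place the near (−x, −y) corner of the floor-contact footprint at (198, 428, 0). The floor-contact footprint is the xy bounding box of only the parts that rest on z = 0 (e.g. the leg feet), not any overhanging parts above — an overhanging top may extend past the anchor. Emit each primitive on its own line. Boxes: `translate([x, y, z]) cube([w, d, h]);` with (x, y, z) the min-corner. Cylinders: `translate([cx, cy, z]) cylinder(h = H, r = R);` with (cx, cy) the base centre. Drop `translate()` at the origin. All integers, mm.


translate([419, 649, 0]) cylinder(h = 2041, r = 221);


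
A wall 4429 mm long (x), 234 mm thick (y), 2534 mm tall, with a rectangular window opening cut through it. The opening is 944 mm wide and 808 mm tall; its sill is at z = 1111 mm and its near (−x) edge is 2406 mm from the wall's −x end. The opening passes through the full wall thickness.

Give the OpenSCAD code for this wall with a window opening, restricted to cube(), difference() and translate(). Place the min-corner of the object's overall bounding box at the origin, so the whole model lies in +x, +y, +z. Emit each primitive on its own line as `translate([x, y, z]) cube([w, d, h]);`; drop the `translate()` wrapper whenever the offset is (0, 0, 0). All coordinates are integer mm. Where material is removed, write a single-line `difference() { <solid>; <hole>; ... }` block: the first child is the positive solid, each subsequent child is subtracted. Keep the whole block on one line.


difference() { cube([4429, 234, 2534]); translate([2406, 0, 1111]) cube([944, 234, 808]); }


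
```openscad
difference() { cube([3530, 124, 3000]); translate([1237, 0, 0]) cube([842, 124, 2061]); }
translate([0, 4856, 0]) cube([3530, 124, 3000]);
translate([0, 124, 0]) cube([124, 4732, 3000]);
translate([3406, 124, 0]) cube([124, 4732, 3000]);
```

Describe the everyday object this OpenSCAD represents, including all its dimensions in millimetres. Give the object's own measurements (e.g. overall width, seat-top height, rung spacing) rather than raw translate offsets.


A single room: four walls, each 3000 mm tall and 124 mm thick, enclosing an outside footprint 3530×4980 mm (x × y), no floor or roof. The front and back walls (−y and +y sides) run the full x-width; the side walls fit between their inner faces. A door opening 842 mm wide and 2061 mm tall is cut through the front wall from the floor up, its −x edge 1237 mm from the wall's −x end.


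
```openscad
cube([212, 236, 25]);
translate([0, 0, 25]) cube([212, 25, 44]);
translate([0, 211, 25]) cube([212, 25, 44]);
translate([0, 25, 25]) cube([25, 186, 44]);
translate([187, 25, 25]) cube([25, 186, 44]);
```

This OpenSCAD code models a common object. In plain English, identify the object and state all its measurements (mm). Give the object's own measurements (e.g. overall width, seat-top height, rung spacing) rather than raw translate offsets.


An open-topped rectangular box: outside dimensions 212×236×69 mm, with a uniform wall and base thickness of 25 mm. The base is a full 212×236 slab on the floor; four walls sit on top of the base. The front and back walls (the −y and +y sides) span the full width; the two side walls fit between them.


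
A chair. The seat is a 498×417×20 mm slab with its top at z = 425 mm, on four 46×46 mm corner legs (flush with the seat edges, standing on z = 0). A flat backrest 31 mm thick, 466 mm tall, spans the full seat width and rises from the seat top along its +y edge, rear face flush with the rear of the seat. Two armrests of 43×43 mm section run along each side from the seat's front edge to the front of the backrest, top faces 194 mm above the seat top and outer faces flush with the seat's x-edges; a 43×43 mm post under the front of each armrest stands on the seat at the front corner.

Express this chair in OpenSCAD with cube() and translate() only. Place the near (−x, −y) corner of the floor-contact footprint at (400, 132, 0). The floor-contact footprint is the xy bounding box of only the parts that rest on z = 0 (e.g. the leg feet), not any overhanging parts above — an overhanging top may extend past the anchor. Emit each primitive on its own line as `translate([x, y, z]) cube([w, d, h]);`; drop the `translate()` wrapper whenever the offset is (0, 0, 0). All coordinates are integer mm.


translate([400, 132, 405]) cube([498, 417, 20]);
translate([400, 132, 0]) cube([46, 46, 405]);
translate([852, 132, 0]) cube([46, 46, 405]);
translate([400, 503, 0]) cube([46, 46, 405]);
translate([852, 503, 0]) cube([46, 46, 405]);
translate([400, 518, 425]) cube([498, 31, 466]);
translate([400, 132, 576]) cube([43, 386, 43]);
translate([855, 132, 576]) cube([43, 386, 43]);
translate([400, 132, 425]) cube([43, 43, 151]);
translate([855, 132, 425]) cube([43, 43, 151]);


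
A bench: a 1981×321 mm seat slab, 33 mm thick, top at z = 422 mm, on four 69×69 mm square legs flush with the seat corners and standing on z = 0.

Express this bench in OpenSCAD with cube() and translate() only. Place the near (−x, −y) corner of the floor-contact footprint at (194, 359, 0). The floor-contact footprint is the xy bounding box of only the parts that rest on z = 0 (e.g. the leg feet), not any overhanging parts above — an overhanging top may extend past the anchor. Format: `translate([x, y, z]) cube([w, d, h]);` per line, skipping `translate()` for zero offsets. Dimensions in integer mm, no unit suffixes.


translate([194, 359, 389]) cube([1981, 321, 33]);
translate([194, 359, 0]) cube([69, 69, 389]);
translate([194, 611, 0]) cube([69, 69, 389]);
translate([2106, 359, 0]) cube([69, 69, 389]);
translate([2106, 611, 0]) cube([69, 69, 389]);


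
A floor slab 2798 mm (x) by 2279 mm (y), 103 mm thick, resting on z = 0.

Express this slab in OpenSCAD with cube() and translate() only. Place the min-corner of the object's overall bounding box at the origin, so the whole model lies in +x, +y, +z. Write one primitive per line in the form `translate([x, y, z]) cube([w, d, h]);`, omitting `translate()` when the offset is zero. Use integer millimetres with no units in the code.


cube([2798, 2279, 103]);


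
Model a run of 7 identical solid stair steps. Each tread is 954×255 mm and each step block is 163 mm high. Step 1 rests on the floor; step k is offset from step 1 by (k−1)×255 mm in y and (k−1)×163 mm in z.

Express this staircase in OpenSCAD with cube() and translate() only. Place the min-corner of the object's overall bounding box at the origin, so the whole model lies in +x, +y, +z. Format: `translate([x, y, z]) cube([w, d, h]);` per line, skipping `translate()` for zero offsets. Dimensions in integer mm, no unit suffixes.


cube([954, 255, 163]);
translate([0, 255, 163]) cube([954, 255, 163]);
translate([0, 510, 326]) cube([954, 255, 163]);
translate([0, 765, 489]) cube([954, 255, 163]);
translate([0, 1020, 652]) cube([954, 255, 163]);
translate([0, 1275, 815]) cube([954, 255, 163]);
translate([0, 1530, 978]) cube([954, 255, 163]);


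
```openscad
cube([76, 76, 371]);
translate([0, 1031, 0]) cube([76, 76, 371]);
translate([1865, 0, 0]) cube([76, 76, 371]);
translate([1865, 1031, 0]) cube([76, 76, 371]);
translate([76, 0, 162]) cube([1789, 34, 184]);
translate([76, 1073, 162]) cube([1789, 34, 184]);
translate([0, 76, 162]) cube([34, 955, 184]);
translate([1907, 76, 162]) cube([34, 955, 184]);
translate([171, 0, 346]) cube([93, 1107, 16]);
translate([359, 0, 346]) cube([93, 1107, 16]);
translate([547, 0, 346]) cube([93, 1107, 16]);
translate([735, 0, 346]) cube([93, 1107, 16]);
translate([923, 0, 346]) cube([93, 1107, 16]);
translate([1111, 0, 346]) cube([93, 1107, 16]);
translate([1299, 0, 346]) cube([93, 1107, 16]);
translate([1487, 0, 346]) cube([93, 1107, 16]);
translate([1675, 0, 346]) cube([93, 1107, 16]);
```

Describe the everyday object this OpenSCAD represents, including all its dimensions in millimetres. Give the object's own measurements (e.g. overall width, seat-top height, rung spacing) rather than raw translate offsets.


A bed frame 1941 mm long (x) by 1107 mm wide (y). Four 76×76 mm corner posts, 371 mm tall, at the corners of the footprint. Four rails of 34 mm thickness and 184 mm height run between adjacent posts with their undersides at z = 162 mm, their outer faces flush with the outside of the frame (the two x-running rails run between the posts' inner faces; the two y-running rails run between the posts' inner faces). 9 slats, each 93 mm wide (x) and 16 mm thick, lie across the top of the two x-running rails, running the full 1107 mm width of the frame in y; along x they sit between the end posts with a 95 mm gap after the −x posts and between neighbouring slats, leaving 97 mm before the +x posts.


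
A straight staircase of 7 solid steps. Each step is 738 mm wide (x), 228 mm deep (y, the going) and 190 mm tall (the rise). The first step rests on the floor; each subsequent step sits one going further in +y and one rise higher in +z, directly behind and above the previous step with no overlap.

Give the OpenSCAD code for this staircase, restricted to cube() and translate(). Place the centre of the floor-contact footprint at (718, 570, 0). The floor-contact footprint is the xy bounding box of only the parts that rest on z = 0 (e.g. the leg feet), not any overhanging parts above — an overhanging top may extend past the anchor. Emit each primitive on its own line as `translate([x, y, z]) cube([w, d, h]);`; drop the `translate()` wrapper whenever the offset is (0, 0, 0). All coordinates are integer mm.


translate([349, 456, 0]) cube([738, 228, 190]);
translate([349, 684, 190]) cube([738, 228, 190]);
translate([349, 912, 380]) cube([738, 228, 190]);
translate([349, 1140, 570]) cube([738, 228, 190]);
translate([349, 1368, 760]) cube([738, 228, 190]);
translate([349, 1596, 950]) cube([738, 228, 190]);
translate([349, 1824, 1140]) cube([738, 228, 190]);


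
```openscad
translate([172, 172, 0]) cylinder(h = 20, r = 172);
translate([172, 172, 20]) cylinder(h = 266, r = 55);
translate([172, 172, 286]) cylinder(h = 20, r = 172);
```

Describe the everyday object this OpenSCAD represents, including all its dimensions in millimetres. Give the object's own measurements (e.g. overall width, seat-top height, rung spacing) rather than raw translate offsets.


A spool: two coaxial disc flanges of radius 172 mm and thickness 20 mm, joined by a core cylinder of radius 55 mm and height 266 mm. The lower flange rests on z = 0 and the three cylinders share a vertical axis.


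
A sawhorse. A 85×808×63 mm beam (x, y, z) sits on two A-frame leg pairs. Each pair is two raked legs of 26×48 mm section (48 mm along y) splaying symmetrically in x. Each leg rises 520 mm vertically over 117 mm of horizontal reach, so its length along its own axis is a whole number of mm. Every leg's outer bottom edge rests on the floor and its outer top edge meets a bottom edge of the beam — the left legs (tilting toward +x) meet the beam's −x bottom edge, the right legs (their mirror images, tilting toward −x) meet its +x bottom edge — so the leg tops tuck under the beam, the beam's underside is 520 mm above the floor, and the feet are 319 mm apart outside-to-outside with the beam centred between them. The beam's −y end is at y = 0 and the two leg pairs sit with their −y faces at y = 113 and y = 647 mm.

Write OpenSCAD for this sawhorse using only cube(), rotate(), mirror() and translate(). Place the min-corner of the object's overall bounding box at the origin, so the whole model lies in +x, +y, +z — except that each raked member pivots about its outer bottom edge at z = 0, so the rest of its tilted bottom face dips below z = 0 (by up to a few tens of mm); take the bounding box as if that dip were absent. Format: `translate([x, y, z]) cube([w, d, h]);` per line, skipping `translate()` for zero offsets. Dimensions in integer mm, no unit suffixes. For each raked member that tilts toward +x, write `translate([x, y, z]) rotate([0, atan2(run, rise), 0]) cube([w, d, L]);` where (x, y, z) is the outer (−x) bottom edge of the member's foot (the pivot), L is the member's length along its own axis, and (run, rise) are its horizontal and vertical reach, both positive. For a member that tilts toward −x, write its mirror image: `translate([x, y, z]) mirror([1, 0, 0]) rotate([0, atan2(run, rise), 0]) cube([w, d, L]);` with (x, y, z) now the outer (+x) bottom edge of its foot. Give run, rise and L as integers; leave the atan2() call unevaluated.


translate([117, 0, 520]) cube([85, 808, 63]);
translate([0, 113, 0]) rotate([0, atan2(117, 520), 0]) cube([26, 48, 533]);
translate([319, 113, 0]) mirror([1, 0, 0]) rotate([0, atan2(117, 520), 0]) cube([26, 48, 533]);
translate([0, 647, 0]) rotate([0, atan2(117, 520), 0]) cube([26, 48, 533]);
translate([319, 647, 0]) mirror([1, 0, 0]) rotate([0, atan2(117, 520), 0]) cube([26, 48, 533]);


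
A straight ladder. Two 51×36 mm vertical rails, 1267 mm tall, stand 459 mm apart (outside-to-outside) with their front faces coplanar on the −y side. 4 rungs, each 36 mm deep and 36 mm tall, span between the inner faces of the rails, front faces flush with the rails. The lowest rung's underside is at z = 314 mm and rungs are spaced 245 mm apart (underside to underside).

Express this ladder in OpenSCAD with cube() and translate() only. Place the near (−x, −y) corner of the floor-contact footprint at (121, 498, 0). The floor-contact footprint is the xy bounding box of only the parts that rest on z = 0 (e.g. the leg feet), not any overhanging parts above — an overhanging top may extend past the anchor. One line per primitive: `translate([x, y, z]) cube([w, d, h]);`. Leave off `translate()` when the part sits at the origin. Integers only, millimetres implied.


translate([121, 498, 0]) cube([51, 36, 1267]);
translate([529, 498, 0]) cube([51, 36, 1267]);
translate([172, 498, 314]) cube([357, 36, 36]);
translate([172, 498, 559]) cube([357, 36, 36]);
translate([172, 498, 804]) cube([357, 36, 36]);
translate([172, 498, 1049]) cube([357, 36, 36]);


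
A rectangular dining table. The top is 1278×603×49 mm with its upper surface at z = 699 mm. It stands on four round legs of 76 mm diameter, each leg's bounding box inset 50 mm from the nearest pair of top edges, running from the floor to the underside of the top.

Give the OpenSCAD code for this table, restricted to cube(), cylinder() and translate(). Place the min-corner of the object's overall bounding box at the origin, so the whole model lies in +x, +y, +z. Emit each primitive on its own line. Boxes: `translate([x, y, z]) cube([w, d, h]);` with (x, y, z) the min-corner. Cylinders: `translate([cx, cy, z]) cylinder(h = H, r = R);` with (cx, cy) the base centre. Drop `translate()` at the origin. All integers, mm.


// leg_h = 699 - 49 = 650
translate([0, 0, 650]) cube([1278, 603, 49]);
translate([88, 88, 0]) cylinder(h = 650, r = 38);
translate([1190, 88, 0]) cylinder(h = 650, r = 38);
translate([88, 515, 0]) cylinder(h = 650, r = 38);
translate([1190, 515, 0]) cylinder(h = 650, r = 38);


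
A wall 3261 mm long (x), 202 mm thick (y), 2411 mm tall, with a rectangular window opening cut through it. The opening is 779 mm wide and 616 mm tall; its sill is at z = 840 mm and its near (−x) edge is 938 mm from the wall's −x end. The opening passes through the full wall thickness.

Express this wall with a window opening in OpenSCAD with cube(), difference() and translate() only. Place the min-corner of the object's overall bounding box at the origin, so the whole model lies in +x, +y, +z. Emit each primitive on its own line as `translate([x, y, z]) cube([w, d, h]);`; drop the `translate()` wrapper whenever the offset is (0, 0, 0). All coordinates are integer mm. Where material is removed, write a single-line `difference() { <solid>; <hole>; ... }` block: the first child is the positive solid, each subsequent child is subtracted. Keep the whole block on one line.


difference() { cube([3261, 202, 2411]); translate([938, 0, 840]) cube([779, 202, 616]); }
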